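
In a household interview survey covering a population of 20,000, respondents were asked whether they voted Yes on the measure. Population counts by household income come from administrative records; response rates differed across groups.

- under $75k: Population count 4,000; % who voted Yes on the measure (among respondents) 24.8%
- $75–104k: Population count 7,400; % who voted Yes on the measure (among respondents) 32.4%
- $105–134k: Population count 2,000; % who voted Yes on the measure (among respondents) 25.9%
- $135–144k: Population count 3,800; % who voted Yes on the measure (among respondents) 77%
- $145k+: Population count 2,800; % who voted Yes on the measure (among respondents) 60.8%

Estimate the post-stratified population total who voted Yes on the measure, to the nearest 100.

Estimated count per cell = population count × respondent percentage:
  under $75k: 4,000 × 24.8% = 992
  $75–104k: 7,400 × 32.4% = 2397.6
  $105–134k: 2,000 × 25.9% = 518
  $135–144k: 3,800 × 77% = 2926
  $145k+: 2,800 × 60.8% = 1702.4
Estimated total = 8536 → 8,500.

8,500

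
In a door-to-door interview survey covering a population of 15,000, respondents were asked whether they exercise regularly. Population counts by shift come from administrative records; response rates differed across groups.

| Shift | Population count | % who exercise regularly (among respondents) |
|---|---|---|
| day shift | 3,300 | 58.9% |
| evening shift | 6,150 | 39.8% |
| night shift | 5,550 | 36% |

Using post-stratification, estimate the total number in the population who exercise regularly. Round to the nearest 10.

6,390

Apply each group's respondent rate to its population count:
  day shift: 3,300 × 58.9% = 1943.7
  evening shift: 6,150 × 39.8% = 2447.7
  night shift: 5,550 × 36% = 1998
Estimated total = 6389.4 → 6,390.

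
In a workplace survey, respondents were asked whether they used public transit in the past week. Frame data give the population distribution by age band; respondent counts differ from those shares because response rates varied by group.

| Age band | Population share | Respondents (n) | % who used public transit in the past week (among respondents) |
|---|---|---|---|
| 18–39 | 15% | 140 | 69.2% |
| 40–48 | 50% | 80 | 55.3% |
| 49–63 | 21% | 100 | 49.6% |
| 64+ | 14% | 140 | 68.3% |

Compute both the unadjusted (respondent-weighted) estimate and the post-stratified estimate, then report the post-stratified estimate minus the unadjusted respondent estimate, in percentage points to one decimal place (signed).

-4.2 percentage points

Unadjusted (pooled respondent) estimate weights by respondent counts:
  (140/460)×69.2 + (80/460)×55.3 + (100/460)×49.6 + (140/460)×68.3 = 62.2478%
Post-stratified estimate weights by population shares:
  0.15×69.2 + 0.5×55.3 + 0.21×49.6 + 0.14×68.3 = 58.008%
Difference = 58.008 − 62.2478 = -4.2398 pp.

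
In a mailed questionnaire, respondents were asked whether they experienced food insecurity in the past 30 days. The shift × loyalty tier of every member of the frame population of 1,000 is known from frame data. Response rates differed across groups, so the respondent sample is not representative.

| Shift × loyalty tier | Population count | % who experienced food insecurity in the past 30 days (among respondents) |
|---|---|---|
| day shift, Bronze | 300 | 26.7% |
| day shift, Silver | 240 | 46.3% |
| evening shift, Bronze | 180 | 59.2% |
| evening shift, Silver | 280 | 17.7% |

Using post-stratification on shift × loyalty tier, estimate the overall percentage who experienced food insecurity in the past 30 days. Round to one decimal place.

Reweight to the known shift × loyalty tier distribution:
  day shift, Bronze: (300/1,000) × 26.7 = 8.01
  day shift, Silver: (240/1,000) × 46.3 = 11.112
  evening shift, Bronze: (180/1,000) × 59.2 = 10.656
  evening shift, Silver: (280/1,000) × 17.7 = 4.956
Post-stratified estimate = 34.734 → 34.7%.

34.7%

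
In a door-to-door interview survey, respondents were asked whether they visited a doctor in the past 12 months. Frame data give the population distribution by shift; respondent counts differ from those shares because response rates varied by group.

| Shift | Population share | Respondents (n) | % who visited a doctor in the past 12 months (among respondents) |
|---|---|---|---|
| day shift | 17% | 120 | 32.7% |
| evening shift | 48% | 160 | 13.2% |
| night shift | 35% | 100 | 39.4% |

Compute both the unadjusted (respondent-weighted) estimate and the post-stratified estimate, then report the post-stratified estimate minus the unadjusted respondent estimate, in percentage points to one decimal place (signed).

Naive respondent-only estimate (weights = respondent counts):
  (120/380)×32.7 + (160/380)×13.2 + (100/380)×39.4 = 26.2526%
Post-stratifying to population shares instead:
  0.17×32.7 + 0.48×13.2 + 0.35×39.4 = 25.685%
Difference = 25.685 − 26.2526 = -0.5676 pp.

-0.6 percentage points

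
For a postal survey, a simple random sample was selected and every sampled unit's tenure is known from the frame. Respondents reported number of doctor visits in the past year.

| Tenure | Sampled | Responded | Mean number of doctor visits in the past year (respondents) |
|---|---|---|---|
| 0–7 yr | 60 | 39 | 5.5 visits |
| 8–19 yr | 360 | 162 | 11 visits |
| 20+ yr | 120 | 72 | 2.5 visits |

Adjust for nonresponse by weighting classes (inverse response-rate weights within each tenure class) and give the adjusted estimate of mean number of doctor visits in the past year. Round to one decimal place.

8.5

Response rates by class: 0–7 yr 39/60 = 65%, 8–19 yr 162/360 = 45%, 20+ yr 72/120 = 60%.
Weighting each respondent by the inverse class response rate inflates each class back to its sampled size, so the class weight is n_sampled:
  0–7 yr: 60 × 5.5 = 330
  8–19 yr: 360 × 11 = 3960
  20+ yr: 120 × 2.5 = 300
Adjusted estimate = 4590 / 540 = 8.5 → 8.5.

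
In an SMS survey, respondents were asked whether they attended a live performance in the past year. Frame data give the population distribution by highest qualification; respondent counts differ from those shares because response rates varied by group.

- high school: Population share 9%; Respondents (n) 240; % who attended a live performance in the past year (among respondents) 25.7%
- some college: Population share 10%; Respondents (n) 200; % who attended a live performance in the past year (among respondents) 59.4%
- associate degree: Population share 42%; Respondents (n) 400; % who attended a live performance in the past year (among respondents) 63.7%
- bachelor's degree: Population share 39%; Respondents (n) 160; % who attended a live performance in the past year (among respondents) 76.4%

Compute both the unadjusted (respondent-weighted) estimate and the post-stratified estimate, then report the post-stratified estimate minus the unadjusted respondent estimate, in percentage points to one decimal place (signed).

Unadjusted (pooled respondent) estimate weights by respondent counts:
  (240/1000)×25.7 + (200/1000)×59.4 + (400/1000)×63.7 + (160/1000)×76.4 = 55.752%
Post-stratified estimate weights by population shares:
  0.09×25.7 + 0.1×59.4 + 0.42×63.7 + 0.39×76.4 = 64.803%
Difference = 64.803 − 55.752 = 9.051 pp.

+9.1 percentage points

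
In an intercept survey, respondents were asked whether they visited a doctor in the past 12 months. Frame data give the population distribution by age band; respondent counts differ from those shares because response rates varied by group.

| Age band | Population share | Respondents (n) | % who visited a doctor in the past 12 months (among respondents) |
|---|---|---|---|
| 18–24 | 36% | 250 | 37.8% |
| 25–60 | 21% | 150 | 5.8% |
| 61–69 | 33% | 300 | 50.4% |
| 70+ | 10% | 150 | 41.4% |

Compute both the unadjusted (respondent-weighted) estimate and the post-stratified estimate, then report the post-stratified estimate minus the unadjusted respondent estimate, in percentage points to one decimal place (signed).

-1.6 percentage points

Unadjusted (pooled respondent) estimate weights by respondent counts:
  (250/850)×37.8 + (150/850)×5.8 + (300/850)×50.4 + (150/850)×41.4 = 37.2353%
Reweighting by population age band shares:
  0.36×37.8 + 0.21×5.8 + 0.33×50.4 + 0.1×41.4 = 35.598%
Difference = 35.598 − 37.2353 = -1.6373 pp.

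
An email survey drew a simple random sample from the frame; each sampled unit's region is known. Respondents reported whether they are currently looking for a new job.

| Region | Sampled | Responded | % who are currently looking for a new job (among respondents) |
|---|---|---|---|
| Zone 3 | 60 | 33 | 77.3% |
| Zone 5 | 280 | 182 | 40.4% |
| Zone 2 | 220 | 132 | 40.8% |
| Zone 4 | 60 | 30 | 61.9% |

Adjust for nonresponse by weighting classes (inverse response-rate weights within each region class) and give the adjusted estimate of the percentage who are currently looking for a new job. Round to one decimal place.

Response rates by class: Zone 3 33/60 = 55%, Zone 5 182/280 = 65%, Zone 2 132/220 = 60%, Zone 4 30/60 = 50%.
Each respondent's weight = sampled/responded in their class; summing within a class gives n_sampled, so:
  Zone 3: 60 × 77.3 = 4638
  Zone 5: 280 × 40.4 = 11,312
  Zone 2: 220 × 40.8 = 8976
  Zone 4: 60 × 61.9 = 3714
Adjusted estimate = 28,640 / 620 = 46.1935 → 46.2%.

46.2%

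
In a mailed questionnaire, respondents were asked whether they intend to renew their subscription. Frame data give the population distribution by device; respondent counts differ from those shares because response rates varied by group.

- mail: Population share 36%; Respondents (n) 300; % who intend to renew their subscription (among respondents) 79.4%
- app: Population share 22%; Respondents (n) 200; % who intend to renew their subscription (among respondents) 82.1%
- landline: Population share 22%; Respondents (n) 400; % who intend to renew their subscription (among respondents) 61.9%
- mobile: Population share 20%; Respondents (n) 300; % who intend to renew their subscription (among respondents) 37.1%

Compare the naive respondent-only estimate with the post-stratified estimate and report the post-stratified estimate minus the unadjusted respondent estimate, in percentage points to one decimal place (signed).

Without adjustment, the pooled respondent share is:
  (300/1200)×79.4 + (200/1200)×82.1 + (400/1200)×61.9 + (300/1200)×37.1 = 63.4417%
Post-stratifying to population shares instead:
  0.36×79.4 + 0.22×82.1 + 0.22×61.9 + 0.2×37.1 = 67.684%
Difference = 67.684 − 63.4417 = 4.2423 pp.

+4.2 percentage points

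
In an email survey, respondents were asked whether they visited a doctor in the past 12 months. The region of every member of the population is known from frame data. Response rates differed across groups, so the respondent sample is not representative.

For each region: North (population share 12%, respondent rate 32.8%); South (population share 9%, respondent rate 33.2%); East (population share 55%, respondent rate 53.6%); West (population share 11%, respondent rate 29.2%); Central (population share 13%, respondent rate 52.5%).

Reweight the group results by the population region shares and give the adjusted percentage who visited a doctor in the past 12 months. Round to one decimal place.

Post-stratification weights by population share, not respondent share:
  North: 0.12 × 32.8 = 3.936
  South: 0.09 × 33.2 = 2.988
  East: 0.55 × 53.6 = 29.48
  West: 0.11 × 29.2 = 3.212
  Central: 0.13 × 52.5 = 6.825
Post-stratified estimate = 46.441 → 46.4%.

46.4%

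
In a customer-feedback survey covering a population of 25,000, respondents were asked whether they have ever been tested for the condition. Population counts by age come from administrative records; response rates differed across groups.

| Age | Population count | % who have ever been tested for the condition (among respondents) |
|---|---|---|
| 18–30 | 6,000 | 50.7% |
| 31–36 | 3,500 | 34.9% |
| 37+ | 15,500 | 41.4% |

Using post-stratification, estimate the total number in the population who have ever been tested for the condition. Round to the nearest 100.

10,700

Apply each group's respondent rate to its population count:
  18–30: 6,000 × 50.7% = 3042
  31–36: 3,500 × 34.9% = 1221.5
  37+: 15,500 × 41.4% = 6417
Estimated total = 10680.5 → 10,700.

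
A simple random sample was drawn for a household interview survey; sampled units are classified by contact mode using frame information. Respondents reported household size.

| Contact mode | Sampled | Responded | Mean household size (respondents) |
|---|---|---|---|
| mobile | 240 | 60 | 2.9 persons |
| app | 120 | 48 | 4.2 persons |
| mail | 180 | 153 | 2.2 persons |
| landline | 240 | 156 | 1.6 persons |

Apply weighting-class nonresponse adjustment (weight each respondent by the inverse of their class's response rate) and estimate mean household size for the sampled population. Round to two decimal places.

Response rates by class: mobile 60/240 = 25%, app 48/120 = 40%, mail 153/180 = 85%, landline 156/240 = 65%.
Inverse-response-rate weighting restores each class to its sampled count, so class totals weight by n_sampled:
  mobile: 240 × 2.9 = 696
  app: 120 × 4.2 = 504
  mail: 180 × 2.2 = 396
  landline: 240 × 1.6 = 384
Adjusted estimate = 1980 / 780 = 2.53846 → 2.54.

2.54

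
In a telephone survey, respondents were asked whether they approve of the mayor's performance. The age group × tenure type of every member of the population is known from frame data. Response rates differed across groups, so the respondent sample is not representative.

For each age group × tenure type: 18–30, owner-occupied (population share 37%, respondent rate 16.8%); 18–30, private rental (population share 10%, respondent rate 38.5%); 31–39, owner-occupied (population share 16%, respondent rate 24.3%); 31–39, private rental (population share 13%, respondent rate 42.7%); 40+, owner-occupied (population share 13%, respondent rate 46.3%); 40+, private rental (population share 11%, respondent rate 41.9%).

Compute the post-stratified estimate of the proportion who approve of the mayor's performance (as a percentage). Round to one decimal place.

Reweight to the known age group × tenure type distribution:
  18–30, owner-occupied: 0.37 × 16.8 = 6.216
  18–30, private rental: 0.1 × 38.5 = 3.85
  31–39, owner-occupied: 0.16 × 24.3 = 3.888
  31–39, private rental: 0.13 × 42.7 = 5.551
  40+, owner-occupied: 0.13 × 46.3 = 6.019
  40+, private rental: 0.11 × 41.9 = 4.609
Post-stratified estimate = 30.133 → 30.1%.

30.1%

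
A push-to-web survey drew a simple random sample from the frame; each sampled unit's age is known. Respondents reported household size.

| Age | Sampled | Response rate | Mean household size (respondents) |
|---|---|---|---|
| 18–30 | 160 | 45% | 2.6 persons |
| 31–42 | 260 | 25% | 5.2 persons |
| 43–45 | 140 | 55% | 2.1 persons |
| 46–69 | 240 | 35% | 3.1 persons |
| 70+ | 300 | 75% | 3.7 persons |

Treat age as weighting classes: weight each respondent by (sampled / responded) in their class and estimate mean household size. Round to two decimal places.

Weighting each respondent by the inverse class response rate inflates each class back to its sampled size, so the class weight is n_sampled:
  18–30: 160 × 2.6 = 416
  31–42: 260 × 5.2 = 1352
  43–45: 140 × 2.1 = 294
  46–69: 240 × 3.1 = 744
  70+: 300 × 3.7 = 1110
Adjusted estimate = 3916 / 1,100 = 3.56 → 3.56.

3.56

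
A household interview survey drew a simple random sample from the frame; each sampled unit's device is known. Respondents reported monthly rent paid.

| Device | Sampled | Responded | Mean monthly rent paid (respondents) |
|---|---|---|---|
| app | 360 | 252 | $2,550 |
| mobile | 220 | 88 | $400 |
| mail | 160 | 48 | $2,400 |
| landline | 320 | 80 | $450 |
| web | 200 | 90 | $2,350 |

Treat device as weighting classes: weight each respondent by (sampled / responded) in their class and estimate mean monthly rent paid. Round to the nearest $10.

$1,590

Response rates by class: app 252/360 = 70%, mobile 88/220 = 40%, mail 48/160 = 30%, landline 80/320 = 25%, web 90/200 = 45%.
Each respondent's weight = sampled/responded in their class; summing within a class gives n_sampled, so:
  app: 360 × 2550 = 918,000
  mobile: 220 × 400 = 88,000
  mail: 160 × 2400 = 384,000
  landline: 320 × 450 = 144,000
  web: 200 × 2350 = 470,000
Adjusted estimate = 2,004,000 / 1,260 = 1590.48 → $1,590.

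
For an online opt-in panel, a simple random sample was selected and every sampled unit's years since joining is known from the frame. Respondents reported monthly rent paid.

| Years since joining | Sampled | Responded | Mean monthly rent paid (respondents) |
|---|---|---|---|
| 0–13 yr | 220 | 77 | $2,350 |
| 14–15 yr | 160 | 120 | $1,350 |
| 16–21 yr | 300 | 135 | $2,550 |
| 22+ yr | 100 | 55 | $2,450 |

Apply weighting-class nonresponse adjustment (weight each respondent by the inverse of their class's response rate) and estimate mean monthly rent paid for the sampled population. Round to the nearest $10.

Class response rates: 0–13 yr 77/220 = 35%, 14–15 yr 120/160 = 75%, 16–21 yr 135/300 = 45%, 22+ yr 55/100 = 55%.
With weight = n_sampled/n_responded per class, the weighted class total is n_sampled:
  0–13 yr: 220 × 2350 = 517,000
  14–15 yr: 160 × 1350 = 216,000
  16–21 yr: 300 × 2550 = 765,000
  22+ yr: 100 × 2450 = 245,000
Adjusted estimate = 1,743,000 / 780 = 2234.62 → $2,230.

$2,230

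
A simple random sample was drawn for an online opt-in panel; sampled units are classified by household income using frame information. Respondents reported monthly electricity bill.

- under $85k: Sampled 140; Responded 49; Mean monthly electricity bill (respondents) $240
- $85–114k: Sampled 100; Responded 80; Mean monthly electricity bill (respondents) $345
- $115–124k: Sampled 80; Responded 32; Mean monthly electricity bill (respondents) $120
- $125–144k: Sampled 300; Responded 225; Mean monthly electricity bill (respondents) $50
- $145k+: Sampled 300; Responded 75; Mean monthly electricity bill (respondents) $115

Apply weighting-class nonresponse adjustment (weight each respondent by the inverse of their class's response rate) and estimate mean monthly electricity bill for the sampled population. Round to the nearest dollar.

Response rates by class: under $85k 49/140 = 35%, $85–114k 80/100 = 80%, $115–124k 32/80 = 40%, $125–144k 225/300 = 75%, $145k+ 75/300 = 25%.
Inverse-response-rate weighting restores each class to its sampled count, so class totals weight by n_sampled:
  under $85k: 140 × 240 = 33,600
  $85–114k: 100 × 345 = 34,500
  $115–124k: 80 × 120 = 9600
  $125–144k: 300 × 50 = 15,000
  $145k+: 300 × 115 = 34,500
Adjusted estimate = 127,200 / 920 = 138.261 → $138.

$138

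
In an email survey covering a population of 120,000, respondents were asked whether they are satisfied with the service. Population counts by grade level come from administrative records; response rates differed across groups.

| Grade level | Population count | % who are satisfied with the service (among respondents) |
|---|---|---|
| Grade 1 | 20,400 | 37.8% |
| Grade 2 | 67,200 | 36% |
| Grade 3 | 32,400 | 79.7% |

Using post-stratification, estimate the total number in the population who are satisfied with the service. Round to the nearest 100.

Each cell contributes its population count × the respondent rate:
  Grade 1: 20,400 × 37.8% = 7711.2
  Grade 2: 67,200 × 36% = 24,192
  Grade 3: 32,400 × 79.7% = 25822.8
Estimated total = 57,726 → 57,700.

57,700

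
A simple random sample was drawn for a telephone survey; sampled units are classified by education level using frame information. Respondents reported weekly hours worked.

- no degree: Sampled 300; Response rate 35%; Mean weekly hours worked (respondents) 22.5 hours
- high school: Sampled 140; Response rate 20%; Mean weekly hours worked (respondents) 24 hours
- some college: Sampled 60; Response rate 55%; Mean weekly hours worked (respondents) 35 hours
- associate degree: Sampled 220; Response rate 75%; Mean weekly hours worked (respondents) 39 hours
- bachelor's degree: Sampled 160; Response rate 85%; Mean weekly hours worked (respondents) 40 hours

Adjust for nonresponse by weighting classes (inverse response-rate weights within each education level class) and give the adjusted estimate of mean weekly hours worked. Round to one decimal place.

Weighting each respondent by the inverse class response rate inflates each class back to its sampled size, so the class weight is n_sampled:
  no degree: 300 × 22.5 = 6750
  high school: 140 × 24 = 3360
  some college: 60 × 35 = 2100
  associate degree: 220 × 39 = 8580
  bachelor's degree: 160 × 40 = 6400
Adjusted estimate = 27,190 / 880 = 30.8977 → 30.9.

30.9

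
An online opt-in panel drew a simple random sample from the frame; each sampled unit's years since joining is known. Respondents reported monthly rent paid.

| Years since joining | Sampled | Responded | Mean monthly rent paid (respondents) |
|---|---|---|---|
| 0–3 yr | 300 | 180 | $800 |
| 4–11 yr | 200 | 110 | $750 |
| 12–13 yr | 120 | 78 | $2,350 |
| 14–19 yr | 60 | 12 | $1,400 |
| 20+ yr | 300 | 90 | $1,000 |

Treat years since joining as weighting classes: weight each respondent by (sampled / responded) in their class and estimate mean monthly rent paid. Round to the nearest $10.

Response rates by class: 0–3 yr 180/300 = 60%, 4–11 yr 110/200 = 55%, 12–13 yr 78/120 = 65%, 14–19 yr 12/60 = 20%, 20+ yr 90/300 = 30%.
Each respondent's weight = sampled/responded in their class; summing within a class gives n_sampled, so:
  0–3 yr: 300 × 800 = 240,000
  4–11 yr: 200 × 750 = 150,000
  12–13 yr: 120 × 2350 = 282,000
  14–19 yr: 60 × 1400 = 84,000
  20+ yr: 300 × 1000 = 300,000
Adjusted estimate = 1,056,000 / 980 = 1077.55 → $1,080.

$1,080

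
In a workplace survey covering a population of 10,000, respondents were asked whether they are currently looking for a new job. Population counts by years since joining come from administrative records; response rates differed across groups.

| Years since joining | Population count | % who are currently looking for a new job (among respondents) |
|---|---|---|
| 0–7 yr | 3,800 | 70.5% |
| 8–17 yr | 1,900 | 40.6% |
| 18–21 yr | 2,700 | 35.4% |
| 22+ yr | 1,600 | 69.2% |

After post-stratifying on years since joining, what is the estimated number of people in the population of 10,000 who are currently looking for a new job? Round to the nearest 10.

Each cell contributes its population count × the respondent rate:
  0–7 yr: 3,800 × 70.5% = 2679
  8–17 yr: 1,900 × 40.6% = 771.4
  18–21 yr: 2,700 × 35.4% = 955.8
  22+ yr: 1,600 × 69.2% = 1107.2
Estimated total = 5513.4 → 5,510.

5,510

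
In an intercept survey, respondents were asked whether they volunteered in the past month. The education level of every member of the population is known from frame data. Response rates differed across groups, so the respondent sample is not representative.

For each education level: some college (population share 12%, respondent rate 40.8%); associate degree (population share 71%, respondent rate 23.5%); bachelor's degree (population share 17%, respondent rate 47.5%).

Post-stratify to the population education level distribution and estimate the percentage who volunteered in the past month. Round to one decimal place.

Weight each group's respondent value by its population share:
  some college: 0.12 × 40.8 = 4.896
  associate degree: 0.71 × 23.5 = 16.685
  bachelor's degree: 0.17 × 47.5 = 8.075
Post-stratified estimate = 29.656 → 29.7%.

29.7%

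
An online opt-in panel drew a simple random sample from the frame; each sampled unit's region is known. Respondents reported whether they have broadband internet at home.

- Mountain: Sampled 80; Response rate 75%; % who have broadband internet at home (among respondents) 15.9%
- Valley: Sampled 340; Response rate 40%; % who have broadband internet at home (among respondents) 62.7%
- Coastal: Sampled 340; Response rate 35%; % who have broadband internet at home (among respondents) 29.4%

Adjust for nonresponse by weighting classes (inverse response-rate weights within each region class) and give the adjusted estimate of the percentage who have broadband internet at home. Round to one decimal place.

42.9%

Each respondent's weight = sampled/responded in their class; summing within a class gives n_sampled, so:
  Mountain: 80 × 15.9 = 1272
  Valley: 340 × 62.7 = 21,318
  Coastal: 340 × 29.4 = 9996
Adjusted estimate = 32,586 / 760 = 42.8763 → 42.9%.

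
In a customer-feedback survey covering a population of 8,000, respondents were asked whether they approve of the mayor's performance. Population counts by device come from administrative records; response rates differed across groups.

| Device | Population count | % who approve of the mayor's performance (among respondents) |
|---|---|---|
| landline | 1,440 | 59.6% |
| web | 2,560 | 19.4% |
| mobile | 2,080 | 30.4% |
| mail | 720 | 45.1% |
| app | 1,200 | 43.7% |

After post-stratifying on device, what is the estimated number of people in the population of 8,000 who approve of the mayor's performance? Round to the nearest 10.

Each cell contributes its population count × the respondent rate:
  landline: 1,440 × 59.6% = 858.24
  web: 2,560 × 19.4% = 496.64
  mobile: 2,080 × 30.4% = 632.32
  mail: 720 × 45.1% = 324.72
  app: 1,200 × 43.7% = 524.4
Estimated total = 2836.32 → 2,840.

2,840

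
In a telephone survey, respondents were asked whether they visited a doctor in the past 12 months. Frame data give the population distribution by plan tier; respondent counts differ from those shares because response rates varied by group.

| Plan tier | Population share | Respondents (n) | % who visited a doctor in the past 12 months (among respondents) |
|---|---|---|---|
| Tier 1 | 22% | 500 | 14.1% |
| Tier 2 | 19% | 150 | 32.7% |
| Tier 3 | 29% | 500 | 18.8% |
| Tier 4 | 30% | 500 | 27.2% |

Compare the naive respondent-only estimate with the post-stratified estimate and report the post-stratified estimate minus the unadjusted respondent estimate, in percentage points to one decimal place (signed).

Naive respondent-only estimate (weights = respondent counts):
  (500/1650)×14.1 + (150/1650)×32.7 + (500/1650)×18.8 + (500/1650)×27.2 = 21.1848%
Post-stratifying to population shares instead:
  0.22×14.1 + 0.19×32.7 + 0.29×18.8 + 0.3×27.2 = 22.927%
Difference = 22.927 − 21.1848 = 1.7422 pp.

+1.7 percentage points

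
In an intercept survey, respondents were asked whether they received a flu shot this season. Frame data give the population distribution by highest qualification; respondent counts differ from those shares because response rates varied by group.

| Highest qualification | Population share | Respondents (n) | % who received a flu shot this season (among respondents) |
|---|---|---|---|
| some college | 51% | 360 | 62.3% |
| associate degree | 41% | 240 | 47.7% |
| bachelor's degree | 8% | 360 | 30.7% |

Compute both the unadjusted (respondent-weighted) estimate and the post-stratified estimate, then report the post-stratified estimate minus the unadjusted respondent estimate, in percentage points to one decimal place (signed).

Without adjustment, the pooled respondent share is:
  (360/960)×62.3 + (240/960)×47.7 + (360/960)×30.7 = 46.8%
Reweighting by population highest qualification shares:
  0.51×62.3 + 0.41×47.7 + 0.08×30.7 = 53.786%
Difference = 53.786 − 46.8 = 6.986 pp.

+7.0 percentage points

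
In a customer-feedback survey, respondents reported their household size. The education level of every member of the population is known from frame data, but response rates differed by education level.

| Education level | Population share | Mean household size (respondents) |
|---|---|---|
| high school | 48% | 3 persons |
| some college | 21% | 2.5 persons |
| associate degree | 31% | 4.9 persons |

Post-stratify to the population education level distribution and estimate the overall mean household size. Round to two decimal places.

Weight each group's respondent value by its population share:
  high school: 0.48 × 3 = 1.44
  some college: 0.21 × 2.5 = 0.525
  associate degree: 0.31 × 4.9 = 1.519
Post-stratified estimate = 3.484 → 3.48.

3.48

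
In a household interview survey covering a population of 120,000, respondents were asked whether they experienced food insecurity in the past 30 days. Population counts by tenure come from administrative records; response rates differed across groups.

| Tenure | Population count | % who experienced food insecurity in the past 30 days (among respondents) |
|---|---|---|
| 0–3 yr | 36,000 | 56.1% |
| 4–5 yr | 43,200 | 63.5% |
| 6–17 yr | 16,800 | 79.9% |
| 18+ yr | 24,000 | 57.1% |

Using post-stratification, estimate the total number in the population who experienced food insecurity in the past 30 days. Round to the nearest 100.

Apply each group's respondent rate to its population count:
  0–3 yr: 36,000 × 56.1% = 20,196
  4–5 yr: 43,200 × 63.5% = 27,432
  6–17 yr: 16,800 × 79.9% = 13423.2
  18+ yr: 24,000 × 57.1% = 13,704
Estimated total = 74755.2 → 74,800.

74,800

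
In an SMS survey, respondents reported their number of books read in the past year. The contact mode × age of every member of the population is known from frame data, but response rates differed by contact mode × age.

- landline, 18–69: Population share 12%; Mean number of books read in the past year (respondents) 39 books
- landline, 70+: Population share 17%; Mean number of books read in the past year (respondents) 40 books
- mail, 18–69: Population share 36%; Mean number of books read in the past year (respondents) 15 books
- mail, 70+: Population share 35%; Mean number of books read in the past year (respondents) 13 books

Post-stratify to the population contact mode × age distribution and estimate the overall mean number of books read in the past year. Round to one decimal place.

Post-stratification weights by population share, not respondent share:
  landline, 18–69: 0.12 × 39 = 4.68
  landline, 70+: 0.17 × 40 = 6.8
  mail, 18–69: 0.36 × 15 = 5.4
  mail, 70+: 0.35 × 13 = 4.55
Post-stratified estimate = 21.43 → 21.4.

21.4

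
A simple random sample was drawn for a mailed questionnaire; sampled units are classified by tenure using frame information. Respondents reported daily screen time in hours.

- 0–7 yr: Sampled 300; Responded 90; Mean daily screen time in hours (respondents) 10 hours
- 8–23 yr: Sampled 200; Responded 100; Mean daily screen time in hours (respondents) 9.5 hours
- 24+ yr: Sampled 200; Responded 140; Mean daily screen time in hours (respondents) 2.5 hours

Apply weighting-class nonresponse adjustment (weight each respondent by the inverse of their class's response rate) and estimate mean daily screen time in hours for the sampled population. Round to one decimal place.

Class response rates: 0–7 yr 90/300 = 30%, 8–23 yr 100/200 = 50%, 24+ yr 140/200 = 70%.
Each respondent's weight = sampled/responded in their class; summing within a class gives n_sampled, so:
  0–7 yr: 300 × 10 = 3000
  8–23 yr: 200 × 9.5 = 1900
  24+ yr: 200 × 2.5 = 500
Adjusted estimate = 5400 / 700 = 7.71429 → 7.7.

7.7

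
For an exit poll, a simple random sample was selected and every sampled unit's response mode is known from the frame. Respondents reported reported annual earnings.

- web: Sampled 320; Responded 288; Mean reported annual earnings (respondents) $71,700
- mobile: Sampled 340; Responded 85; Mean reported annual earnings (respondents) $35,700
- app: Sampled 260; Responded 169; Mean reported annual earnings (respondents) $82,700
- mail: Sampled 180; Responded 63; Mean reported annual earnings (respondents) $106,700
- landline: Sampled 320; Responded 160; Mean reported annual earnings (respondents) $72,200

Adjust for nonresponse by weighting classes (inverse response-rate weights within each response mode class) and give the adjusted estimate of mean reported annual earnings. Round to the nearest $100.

Response rates by class: web 288/320 = 90%, mobile 85/340 = 25%, app 169/260 = 65%, mail 63/180 = 35%, landline 160/320 = 50%.
Each respondent's weight = sampled/responded in their class; summing within a class gives n_sampled, so:
  web: 320 × 71,700 = 22,944,000
  mobile: 340 × 35,700 = 12,138,000
  app: 260 × 82,700 = 21,502,000
  mail: 180 × 106,700 = 19,206,000
  landline: 320 × 72,200 = 23,104,000
Adjusted estimate = 98,894,000 / 1,420 = 69643.7 → $69,600.

$69,600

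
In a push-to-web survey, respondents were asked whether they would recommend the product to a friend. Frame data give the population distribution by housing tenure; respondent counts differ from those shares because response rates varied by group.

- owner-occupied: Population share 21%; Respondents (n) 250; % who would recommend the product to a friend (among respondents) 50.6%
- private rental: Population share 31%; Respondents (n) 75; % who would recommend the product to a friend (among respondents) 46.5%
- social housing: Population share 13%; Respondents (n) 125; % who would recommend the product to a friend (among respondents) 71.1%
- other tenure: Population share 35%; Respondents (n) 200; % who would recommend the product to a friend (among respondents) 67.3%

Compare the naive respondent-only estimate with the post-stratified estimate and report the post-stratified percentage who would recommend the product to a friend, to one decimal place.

57.8%

Naive respondent-only estimate (weights = respondent counts):
  (250/650)×50.6 + (75/650)×46.5 + (125/650)×71.1 + (200/650)×67.3 = 59.2077%
Reweighting by population housing tenure shares:
  0.21×50.6 + 0.31×46.5 + 0.13×71.1 + 0.35×67.3 = 57.839%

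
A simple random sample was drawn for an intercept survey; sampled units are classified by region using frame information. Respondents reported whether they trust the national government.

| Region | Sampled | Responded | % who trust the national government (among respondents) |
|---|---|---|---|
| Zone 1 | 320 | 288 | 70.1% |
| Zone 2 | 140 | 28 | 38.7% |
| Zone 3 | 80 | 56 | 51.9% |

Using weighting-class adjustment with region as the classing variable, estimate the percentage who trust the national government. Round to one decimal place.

Class response rates: Zone 1 288/320 = 90%, Zone 2 28/140 = 20%, Zone 3 56/80 = 70%.
Weighting each respondent by the inverse class response rate inflates each class back to its sampled size, so the class weight is n_sampled:
  Zone 1: 320 × 70.1 = 22,432
  Zone 2: 140 × 38.7 = 5418
  Zone 3: 80 × 51.9 = 4152
Adjusted estimate = 32,002 / 540 = 59.263 → 59.3%.

59.3%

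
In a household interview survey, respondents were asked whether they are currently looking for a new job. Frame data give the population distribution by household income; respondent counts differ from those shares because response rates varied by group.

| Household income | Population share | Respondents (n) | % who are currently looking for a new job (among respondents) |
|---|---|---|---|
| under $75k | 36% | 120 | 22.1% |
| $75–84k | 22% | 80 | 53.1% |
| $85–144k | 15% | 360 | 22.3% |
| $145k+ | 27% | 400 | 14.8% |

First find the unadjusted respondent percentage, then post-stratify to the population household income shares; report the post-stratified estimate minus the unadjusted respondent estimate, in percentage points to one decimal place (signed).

Without adjustment, the pooled respondent share is:
  (120/960)×22.1 + (80/960)×53.1 + (360/960)×22.3 + (400/960)×14.8 = 21.7167%
Post-stratifying to population shares instead:
  0.36×22.1 + 0.22×53.1 + 0.15×22.3 + 0.27×14.8 = 26.979%
Difference = 26.979 − 21.7167 = 5.2623 pp.

+5.3 percentage points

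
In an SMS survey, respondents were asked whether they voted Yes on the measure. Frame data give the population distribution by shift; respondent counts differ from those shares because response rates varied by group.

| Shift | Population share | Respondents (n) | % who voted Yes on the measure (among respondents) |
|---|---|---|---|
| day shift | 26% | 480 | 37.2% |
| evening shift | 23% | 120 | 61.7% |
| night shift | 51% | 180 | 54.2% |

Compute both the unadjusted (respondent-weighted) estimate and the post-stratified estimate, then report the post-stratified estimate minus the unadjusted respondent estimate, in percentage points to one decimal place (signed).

Naive respondent-only estimate (weights = respondent counts):
  (480/780)×37.2 + (120/780)×61.7 + (180/780)×54.2 = 44.8923%
Post-stratifying to population shares instead:
  0.26×37.2 + 0.23×61.7 + 0.51×54.2 = 51.505%
Difference = 51.505 − 44.8923 = 6.6127 pp.

+6.6 percentage points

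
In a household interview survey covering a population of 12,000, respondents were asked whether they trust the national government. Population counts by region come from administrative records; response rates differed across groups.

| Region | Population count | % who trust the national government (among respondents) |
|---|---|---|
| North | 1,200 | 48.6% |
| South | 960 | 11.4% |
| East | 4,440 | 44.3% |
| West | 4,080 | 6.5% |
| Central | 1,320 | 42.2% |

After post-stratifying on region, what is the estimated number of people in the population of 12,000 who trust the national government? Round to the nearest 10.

Estimated count per cell = population count × respondent percentage:
  North: 1,200 × 48.6% = 583.2
  South: 960 × 11.4% = 109.44
  East: 4,440 × 44.3% = 1966.92
  West: 4,080 × 6.5% = 265.2
  Central: 1,320 × 42.2% = 557.04
Estimated total = 3481.8 → 3,480.

3,480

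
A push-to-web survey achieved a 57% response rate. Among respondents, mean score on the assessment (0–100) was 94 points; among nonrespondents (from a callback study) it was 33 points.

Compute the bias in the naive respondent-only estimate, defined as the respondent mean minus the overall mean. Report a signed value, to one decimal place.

Nonresponse fraction = 1 − 0.57 = 0.43.
Bias = (nonresponse fraction) × (respondent mean − nonrespondent mean)
     = 0.43 × (94 − 33) = 0.43 × 61 = 26.23.

+26.2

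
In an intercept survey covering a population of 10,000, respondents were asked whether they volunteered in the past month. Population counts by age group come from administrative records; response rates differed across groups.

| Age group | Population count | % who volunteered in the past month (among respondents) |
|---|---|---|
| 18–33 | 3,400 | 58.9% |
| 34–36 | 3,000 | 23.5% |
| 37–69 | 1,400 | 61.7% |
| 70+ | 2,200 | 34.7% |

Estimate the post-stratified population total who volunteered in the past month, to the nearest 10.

Estimated count per cell = population count × respondent percentage:
  18–33: 3,400 × 58.9% = 2002.6
  34–36: 3,000 × 23.5% = 705
  37–69: 1,400 × 61.7% = 863.8
  70+: 2,200 × 34.7% = 763.4
Estimated total = 4334.8 → 4,330.

4,330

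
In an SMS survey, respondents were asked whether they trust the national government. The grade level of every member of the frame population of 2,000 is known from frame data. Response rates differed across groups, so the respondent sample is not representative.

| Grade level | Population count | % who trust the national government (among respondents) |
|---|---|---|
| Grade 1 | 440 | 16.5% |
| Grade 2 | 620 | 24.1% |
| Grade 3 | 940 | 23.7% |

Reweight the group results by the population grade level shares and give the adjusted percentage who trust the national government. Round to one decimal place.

Each cell contributes population-share × respondent value:
  Grade 1: (440/2,000) × 16.5 = 3.63
  Grade 2: (620/2,000) × 24.1 = 7.471
  Grade 3: (940/2,000) × 23.7 = 11.139
Post-stratified estimate = 22.24 → 22.2%.

22.2%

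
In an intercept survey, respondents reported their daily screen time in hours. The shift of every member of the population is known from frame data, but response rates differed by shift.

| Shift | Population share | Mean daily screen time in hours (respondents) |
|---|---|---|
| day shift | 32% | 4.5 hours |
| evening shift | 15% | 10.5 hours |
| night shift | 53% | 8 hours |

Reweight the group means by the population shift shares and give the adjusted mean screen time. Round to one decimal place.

7.3

Weight each group's respondent value by its population share:
  day shift: 0.32 × 4.5 = 1.44
  evening shift: 0.15 × 10.5 = 1.575
  night shift: 0.53 × 8 = 4.24
Post-stratified estimate = 7.255 → 7.3.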